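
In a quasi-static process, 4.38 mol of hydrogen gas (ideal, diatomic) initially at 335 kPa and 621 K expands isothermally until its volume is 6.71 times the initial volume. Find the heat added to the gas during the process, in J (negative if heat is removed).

43000 J

V₁ = nRT₁/P₁ = 4.38×8.314×621/335 = 67.5 L.
Isothermal: T stays 621 K; PV = const ⇒ V₂ = 453 L, P₂ = 49.9 kPa.
ΔU = 0 (ideal gas, T constant).
W = nRT ln(V₂/V₁) = 4.38×8.314×621×ln(6.71) = 43000 J.
Q = ΔU + W = 43000 J.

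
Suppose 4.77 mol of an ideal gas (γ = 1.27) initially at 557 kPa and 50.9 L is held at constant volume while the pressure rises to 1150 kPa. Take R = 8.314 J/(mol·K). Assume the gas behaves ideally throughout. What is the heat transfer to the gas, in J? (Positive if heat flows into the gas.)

112000 J

T₁ = P₁V₁/(nR) = 557×50.9/(4.77×8.314) = 715 K.
Isochoric: V stays 50.9 L; P/T = const ⇒ T₂ = 1480 K, P₂ = 1150 kPa.
W = 0 (no volume change).
ΔU = nCvΔT = 4.77×30.8×(1480−715) = 112000 J.
Q = ΔU = 112000 J.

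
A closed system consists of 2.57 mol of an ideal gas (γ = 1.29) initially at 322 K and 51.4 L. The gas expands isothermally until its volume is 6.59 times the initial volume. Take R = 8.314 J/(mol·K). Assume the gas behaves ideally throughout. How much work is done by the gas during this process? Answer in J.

13000 J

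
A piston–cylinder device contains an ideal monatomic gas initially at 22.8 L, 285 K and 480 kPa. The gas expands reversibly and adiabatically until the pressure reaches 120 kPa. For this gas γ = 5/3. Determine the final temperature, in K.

164 K

Adiabatic: T₂/T₁ = (P₂/P₁)^((γ−1)/γ) ⇒ T₂ = 285×(0.250)^0.400 = 164 K; V₂ = 52.4 L.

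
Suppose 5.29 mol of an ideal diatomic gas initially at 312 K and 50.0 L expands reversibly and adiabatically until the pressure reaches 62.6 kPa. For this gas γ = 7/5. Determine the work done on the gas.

P₁ = nRT₁/V₁ = 5.29×8.314×312/50.0 = 274 kPa.
Adiabatic: T₂/T₁ = (P₂/P₁)^((γ−1)/γ) ⇒ T₂ = 312×(0.228)^0.286 = 205 K; V₂ = 144 L.
ΔU = nCvΔT = 5.29×20.8×(205−312) = -11800 J.
Q = 0 for an adiabatic process, so W = −ΔU = 11800 J.
Work done on the gas = −W_by = -11800 J.

-11800 J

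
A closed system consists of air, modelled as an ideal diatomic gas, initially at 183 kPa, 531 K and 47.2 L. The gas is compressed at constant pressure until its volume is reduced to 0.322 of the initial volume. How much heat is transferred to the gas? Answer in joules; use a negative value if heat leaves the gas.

-20500 J

n = P₁V₁/(RT₁) = 183×47.2/(8.314×531) = 1.96 mol.
Isobaric: P stays 183 kPa; V/T = const ⇒ T₂ = 171 K, V₂ = 15.2 L.
W = PΔV = 183×(15.2−47.2) kPa·L = -5860 J.
ΔU = nCvΔT = 1.96×20.8×(171−531) = -14600 J.
Q = ΔU + W = nCpΔT = -20500 J.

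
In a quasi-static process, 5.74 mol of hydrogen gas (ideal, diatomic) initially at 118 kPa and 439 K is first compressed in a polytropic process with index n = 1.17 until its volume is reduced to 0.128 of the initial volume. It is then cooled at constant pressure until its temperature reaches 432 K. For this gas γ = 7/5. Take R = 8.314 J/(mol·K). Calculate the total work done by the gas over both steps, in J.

V₁ = nRT₁/P₁ = 5.74×8.314×439/118 = 178 L.
Step 1 — Polytropic n=1.17: T₂ = T₁(V₁/V₂)^(n−1) = 439×(7.81)^0.17 = 623 K; P₂ = P₁(V₁/V₂)^n = 1310 kPa.
W = (P₁V₁−P₂V₂)/(n−1) = (118×178−1310×22.7)/0.17 = -51600 J.
ΔU = nCvΔT = 5.74×20.8×(623−439) = 21900 J.
Q = ΔU + W = -29600 J.
State after step 1: P = 1310 kPa, V = 22.7 L, T = 623 K.
Step 2 — Isobaric: P stays 1310 kPa; V/T = const ⇒ T₂ = 432 K, V₂ = 15.8 L.
W = PΔV = 1310×(15.8−22.7) kPa·L = -9100 J.
ΔU = nCvΔT = 5.74×20.8×(432−623) = -22700 J.
Q = ΔU + W = nCpΔT = -31800 J.
Net over both steps: W = -60700 J, Q = -61500 J, ΔU = -835 J.

-60700 J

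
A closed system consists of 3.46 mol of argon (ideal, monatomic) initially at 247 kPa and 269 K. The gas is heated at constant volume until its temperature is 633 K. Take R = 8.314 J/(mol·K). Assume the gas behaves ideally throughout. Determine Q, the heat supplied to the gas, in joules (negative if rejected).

15700 J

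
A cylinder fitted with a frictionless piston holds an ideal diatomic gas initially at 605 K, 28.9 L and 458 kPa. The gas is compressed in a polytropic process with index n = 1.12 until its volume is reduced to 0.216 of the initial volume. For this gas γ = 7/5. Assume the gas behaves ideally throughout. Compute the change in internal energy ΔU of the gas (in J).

6680 J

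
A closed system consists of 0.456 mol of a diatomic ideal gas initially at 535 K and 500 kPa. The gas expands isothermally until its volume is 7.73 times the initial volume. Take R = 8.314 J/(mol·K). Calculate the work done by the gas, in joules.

V₁ = nRT₁/P₁ = 0.456×8.314×535/500 = 4.06 L.
Isothermal: T stays 535 K; PV = const ⇒ V₂ = 31.4 L, P₂ = 64.7 kPa.
W = nRT ln(V₂/V₁) = 0.456×8.314×535×ln(7.73) = 4150 J.

4150 J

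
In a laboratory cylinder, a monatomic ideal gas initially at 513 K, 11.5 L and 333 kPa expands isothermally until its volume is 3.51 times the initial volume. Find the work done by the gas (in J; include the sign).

4810 J

n = P₁V₁/(RT₁) = 333×11.5/(8.314×513) = 0.898 mol.
Isothermal: T stays 513 K; PV = const ⇒ V₂ = 40.4 L, P₂ = 94.9 kPa.
W = nRT ln(V₂/V₁) = 0.898×8.314×513×ln(3.51) = 4810 J.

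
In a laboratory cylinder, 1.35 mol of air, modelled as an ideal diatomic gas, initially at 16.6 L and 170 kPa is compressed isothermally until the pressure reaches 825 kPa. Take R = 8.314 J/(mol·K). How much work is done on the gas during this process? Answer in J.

T₁ = P₁V₁/(nR) = 170×16.6/(1.35×8.314) = 251 K.
Isothermal: T stays 251 K; PV = const ⇒ V₂ = 3.42 L, P₂ = 825 kPa.
W = nRT ln(V₂/V₁) = 1.35×8.314×251×ln(0.206) = -4460 J.
Work done on the gas = −W_by = 4460 J.

4460 J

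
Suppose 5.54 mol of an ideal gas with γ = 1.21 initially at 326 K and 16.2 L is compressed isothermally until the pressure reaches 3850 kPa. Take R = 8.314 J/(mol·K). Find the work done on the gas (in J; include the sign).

21400 J

P₁ = nRT₁/V₁ = 5.54×8.314×326/16.2 = 927 kPa.
Isothermal: T stays 326 K; PV = const ⇒ V₂ = 3.90 L, P₂ = 3850 kPa.
W = nRT ln(V₂/V₁) = 5.54×8.314×326×ln(0.241) = -21400 J.
Work done on the gas = −W_by = 21400 J.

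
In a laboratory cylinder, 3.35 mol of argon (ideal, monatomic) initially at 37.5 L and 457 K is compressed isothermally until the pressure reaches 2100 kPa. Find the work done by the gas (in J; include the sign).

P₁ = nRT₁/V₁ = 3.35×8.314×457/37.5 = 339 kPa.
Isothermal: T stays 457 K; PV = const ⇒ V₂ = 6.06 L, P₂ = 2100 kPa.
W = nRT ln(V₂/V₁) = 3.35×8.314×457×ln(0.162) = -23200 J.

-23200 J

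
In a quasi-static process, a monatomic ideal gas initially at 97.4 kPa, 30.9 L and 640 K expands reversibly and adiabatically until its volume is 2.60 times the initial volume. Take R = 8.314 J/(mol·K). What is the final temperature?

338 K

Adiabatic: TV^(γ−1) = const ⇒ T₂ = 640×(0.385)^0.667 = 338 K; PV^γ = const ⇒ P₂ = 19.8 kPa.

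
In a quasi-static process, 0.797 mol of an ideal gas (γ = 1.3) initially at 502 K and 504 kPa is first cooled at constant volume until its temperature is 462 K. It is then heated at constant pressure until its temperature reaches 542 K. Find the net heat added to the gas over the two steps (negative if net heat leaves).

V₁ = nRT₁/P₁ = 0.797×8.314×502/504 = 6.60 L.
Step 1 — Isochoric: V stays 6.60 L; P/T = const ⇒ T₂ = 462 K, P₂ = 464 kPa.
W = 0 (no volume change).
ΔU = nCvΔT = 0.797×27.7×(462−502) = -884 J.
Q = ΔU = -884 J.
State after step 1: P = 464 kPa, V = 6.60 L, T = 462 K.
Step 2 — Isobaric: P stays 464 kPa; V/T = const ⇒ T₂ = 542 K, V₂ = 7.74 L.
W = PΔV = 464×(7.74−6.60) kPa·L = 530 J.
ΔU = nCvΔT = 0.797×27.7×(542−462) = 1770 J.
Q = ΔU + W = nCpΔT = 2300 J.
Net over both steps: W = 530 J, Q = 1410 J, ΔU = 884 J.

1410 J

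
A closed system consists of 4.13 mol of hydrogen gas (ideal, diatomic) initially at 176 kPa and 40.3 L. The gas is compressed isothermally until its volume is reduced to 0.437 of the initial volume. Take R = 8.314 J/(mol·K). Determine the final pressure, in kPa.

T₁ = P₁V₁/(nR) = 176×40.3/(4.13×8.314) = 207 K.
Isothermal: T stays 207 K; PV = const ⇒ V₂ = 17.6 L, P₂ = 403 kPa.

403 kPa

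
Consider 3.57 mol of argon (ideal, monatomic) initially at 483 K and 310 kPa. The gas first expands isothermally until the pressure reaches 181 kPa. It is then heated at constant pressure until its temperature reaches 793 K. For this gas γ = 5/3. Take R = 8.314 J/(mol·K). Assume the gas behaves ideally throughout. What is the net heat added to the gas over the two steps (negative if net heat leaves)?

30700 J

V₁ = nRT₁/P₁ = 3.57×8.314×483/310 = 46.2 L.
Step 1 — Isothermal: T stays 483 K; PV = const ⇒ V₂ = 79.2 L, P₂ = 181 kPa.
ΔU = 0 (ideal gas, T constant).
W = nRT ln(V₂/V₁) = 3.57×8.314×483×ln(1.71) = 7710 J.
Q = ΔU + W = 7710 J.
State after step 1: P = 181 kPa, V = 79.2 L, T = 483 K.
Step 2 — Isobaric: P stays 181 kPa; V/T = const ⇒ T₂ = 793 K, V₂ = 130 L.
W = PΔV = 181×(130−79.2) kPa·L = 9200 J.
ΔU = nCvΔT = 3.57×12.5×(793−483) = 13800 J.
Q = ΔU + W = nCpΔT = 23000 J.
Net over both steps: W = 16900 J, Q = 30700 J, ΔU = 13800 J.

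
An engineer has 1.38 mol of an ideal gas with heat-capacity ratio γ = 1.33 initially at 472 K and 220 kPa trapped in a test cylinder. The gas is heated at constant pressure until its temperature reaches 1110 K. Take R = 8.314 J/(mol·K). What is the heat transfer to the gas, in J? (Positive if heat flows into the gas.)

29500 J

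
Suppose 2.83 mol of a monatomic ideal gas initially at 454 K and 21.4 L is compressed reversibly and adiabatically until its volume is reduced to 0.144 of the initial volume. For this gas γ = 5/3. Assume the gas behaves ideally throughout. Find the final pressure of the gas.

12600 kPa

P₁ = nRT₁/V₁ = 2.83×8.314×454/21.4 = 499 kPa.
Adiabatic: TV^(γ−1) = const ⇒ T₂ = 454×(6.94)^0.667 = 1650 K; PV^γ = const ⇒ P₂ = 12600 kPa.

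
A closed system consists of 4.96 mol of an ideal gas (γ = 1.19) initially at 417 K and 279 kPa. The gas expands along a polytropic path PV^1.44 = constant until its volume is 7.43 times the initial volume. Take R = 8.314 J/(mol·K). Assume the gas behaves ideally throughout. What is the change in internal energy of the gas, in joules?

V₁ = nRT₁/P₁ = 4.96×8.314×417/279 = 61.6 L.
Polytropic n=1.44: T₂ = T₁(V₁/V₂)^(n−1) = 417×(0.135)^0.44 = 173 K; P₂ = P₁(V₁/V₂)^n = 15.5 kPa.
For an ideal gas ΔU = nCvΔT with Cv = R/(γ−1) = 43.8 J/(mol·K).
ΔU = 4.96×43.8×(173−417) = -53100 J.

-53100 J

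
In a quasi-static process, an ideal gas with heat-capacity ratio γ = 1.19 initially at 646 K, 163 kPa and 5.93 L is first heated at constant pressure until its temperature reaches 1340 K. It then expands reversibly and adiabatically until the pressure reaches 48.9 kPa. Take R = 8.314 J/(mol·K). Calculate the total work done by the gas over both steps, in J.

n = P₁V₁/(RT₁) = 163×5.93/(8.314×646) = 0.180 mol.
Step 1 — Isobaric: P stays 163 kPa; V/T = const ⇒ T₂ = 1340 K, V₂ = 12.3 L.
W = PΔV = 163×(12.3−5.93) kPa·L = 1040 J.
ΔU = nCvΔT = 0.180×43.8×(1340−646) = 5470 J.
Q = ΔU + W = nCpΔT = 6500 J.
State after step 1: P = 163 kPa, V = 12.3 L, T = 1340 K.
Step 2 — Adiabatic: T₂/T₁ = (P₂/P₁)^((γ−1)/γ) ⇒ T₂ = 1340×(0.300)^0.160 = 1110 K; V₂ = 33.8 L.
ΔU = nCvΔT = 0.180×43.8×(1110−1340) = -1850 J.
Q = 0 for an adiabatic process, so W = −ΔU = 1850 J.
Net over both steps: W = 2880 J, Q = 6500 J, ΔU = 3620 J.

2880 J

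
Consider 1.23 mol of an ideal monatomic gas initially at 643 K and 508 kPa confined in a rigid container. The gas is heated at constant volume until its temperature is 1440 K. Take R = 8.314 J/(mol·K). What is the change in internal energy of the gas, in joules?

V₁ = nRT₁/P₁ = 1.23×8.314×643/508 = 12.9 L.
Isochoric: V stays 12.9 L; P/T = const ⇒ T₂ = 1440 K, P₂ = 1140 kPa.
For an ideal gas ΔU = nCvΔT with Cv = (3/2)R = 12.5 J/(mol·K).
ΔU = 1.23×12.5×(1440−643) = 12200 J.

12200 J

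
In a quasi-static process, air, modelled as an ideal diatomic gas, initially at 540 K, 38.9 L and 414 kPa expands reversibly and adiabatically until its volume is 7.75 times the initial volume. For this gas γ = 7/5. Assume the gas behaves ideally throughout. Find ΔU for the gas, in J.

-22500 J

n = P₁V₁/(RT₁) = 414×38.9/(8.314×540) = 3.59 mol.
Adiabatic: TV^(γ−1) = const ⇒ T₂ = 540×(0.129)^0.400 = 238 K; PV^γ = const ⇒ P₂ = 23.5 kPa.
For an ideal gas ΔU = nCvΔT with Cv = (5/2)R = 20.8 J/(mol·K).
ΔU = 3.59×20.8×(238−540) = -22500 J.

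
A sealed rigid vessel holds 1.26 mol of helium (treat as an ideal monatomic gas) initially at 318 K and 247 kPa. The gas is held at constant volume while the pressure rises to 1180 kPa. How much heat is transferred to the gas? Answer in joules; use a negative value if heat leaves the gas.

V₁ = nRT₁/P₁ = 1.26×8.314×318/247 = 13.5 L.
Isochoric: V stays 13.5 L; P/T = const ⇒ T₂ = 1520 K, P₂ = 1180 kPa.
W = 0 (no volume change).
ΔU = nCvΔT = 1.26×12.5×(1520−318) = 18900 J.
Q = ΔU = 18900 J.

18900 J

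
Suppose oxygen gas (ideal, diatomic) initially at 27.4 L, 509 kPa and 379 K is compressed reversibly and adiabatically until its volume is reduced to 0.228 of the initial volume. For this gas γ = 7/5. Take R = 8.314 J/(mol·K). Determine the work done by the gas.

-28100 J

n = P₁V₁/(RT₁) = 509×27.4/(8.314×379) = 4.43 mol.
Adiabatic: TV^(γ−1) = const ⇒ T₂ = 379×(4.39)^0.400 = 685 K; PV^γ = const ⇒ P₂ = 4030 kPa.
ΔU = nCvΔT = 4.43×20.8×(685−379) = 28100 J.
Q = 0 for an adiabatic process, so W = −ΔU = -28100 J.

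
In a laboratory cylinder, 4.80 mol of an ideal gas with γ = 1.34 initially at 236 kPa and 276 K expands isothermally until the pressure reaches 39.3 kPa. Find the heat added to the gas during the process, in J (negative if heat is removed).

19700 J

V₁ = nRT₁/P₁ = 4.80×8.314×276/236 = 46.7 L.
Isothermal: T stays 276 K; PV = const ⇒ V₂ = 280 L, P₂ = 39.3 kPa.
ΔU = 0 (ideal gas, T constant).
W = nRT ln(V₂/V₁) = 4.80×8.314×276×ln(6.01) = 19700 J.
Q = ΔU + W = 19700 J.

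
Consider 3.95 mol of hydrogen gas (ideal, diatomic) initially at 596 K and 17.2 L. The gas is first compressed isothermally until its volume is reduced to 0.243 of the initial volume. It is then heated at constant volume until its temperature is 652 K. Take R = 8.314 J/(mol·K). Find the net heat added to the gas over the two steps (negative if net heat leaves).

-23100 J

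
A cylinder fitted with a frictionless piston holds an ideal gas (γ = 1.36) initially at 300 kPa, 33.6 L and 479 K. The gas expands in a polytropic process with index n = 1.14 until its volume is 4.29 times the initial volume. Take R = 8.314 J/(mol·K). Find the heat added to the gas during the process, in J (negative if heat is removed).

n = P₁V₁/(RT₁) = 300×33.6/(8.314×479) = 2.53 mol.
Polytropic n=1.14: T₂ = T₁(V₁/V₂)^(n−1) = 479×(0.233)^0.14 = 391 K; P₂ = P₁(V₁/V₂)^n = 57.0 kPa.
W = (P₁V₁−P₂V₂)/(n−1) = (300×33.6−57.0×144)/0.14 = 13300 J.
ΔU = nCvΔT = 2.53×23.1×(391−479) = -5160 J.
Q = ΔU + W = 8120 J.

8120 J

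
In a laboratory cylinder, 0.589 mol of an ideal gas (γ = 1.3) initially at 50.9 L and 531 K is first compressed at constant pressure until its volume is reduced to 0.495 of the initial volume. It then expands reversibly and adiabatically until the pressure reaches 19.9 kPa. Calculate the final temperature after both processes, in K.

211 K

P₁ = nRT₁/V₁ = 0.589×8.314×531/50.9 = 51.1 kPa.
Step 1 — Isobaric: P stays 51.1 kPa; V/T = const ⇒ T₂ = 263 K, V₂ = 25.2 L.
W = PΔV = 51.1×(25.2−50.9) kPa·L = -1310 J.
ΔU = nCvΔT = 0.589×27.7×(263−531) = -4380 J.
Q = ΔU + W = nCpΔT = -5690 J.
State after step 1: P = 51.1 kPa, V = 25.2 L, T = 263 K.
Step 2 — Adiabatic: T₂/T₁ = (P₂/P₁)^((γ−1)/γ) ⇒ T₂ = 263×(0.390)^0.231 = 211 K; V₂ = 52.0 L.
ΔU = nCvΔT = 0.589×27.7×(211−263) = -839 J.
Q = 0 for an adiabatic process, so W = −ΔU = 839 J.
Net over both steps: W = -474 J, Q = -5690 J, ΔU = -5220 J.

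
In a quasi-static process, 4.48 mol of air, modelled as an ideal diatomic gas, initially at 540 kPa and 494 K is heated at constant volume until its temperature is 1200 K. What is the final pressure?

V₁ = nRT₁/P₁ = 4.48×8.314×494/540 = 34.1 L.
Isochoric: V stays 34.1 L; P/T = const ⇒ T₂ = 1200 K, P₂ = 1310 kPa.

1310 kPa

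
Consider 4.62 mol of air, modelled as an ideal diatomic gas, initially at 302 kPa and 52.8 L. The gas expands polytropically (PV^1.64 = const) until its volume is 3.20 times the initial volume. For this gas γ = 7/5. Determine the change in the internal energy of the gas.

-20900 J

T₁ = P₁V₁/(nR) = 302×52.8/(4.62×8.314) = 415 K.
Polytropic n=1.64: T₂ = T₁(V₁/V₂)^(n−1) = 415×(0.312)^0.64 = 197 K; P₂ = P₁(V₁/V₂)^n = 44.8 kPa.
For an ideal gas ΔU = nCvΔT with Cv = (5/2)R = 20.8 J/(mol·K).
ΔU = 4.62×20.8×(197−415) = -20900 J.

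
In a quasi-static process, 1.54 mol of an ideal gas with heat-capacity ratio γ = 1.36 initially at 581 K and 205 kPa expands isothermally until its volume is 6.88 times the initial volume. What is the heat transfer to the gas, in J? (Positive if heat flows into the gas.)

14300 J

V₁ = nRT₁/P₁ = 1.54×8.314×581/205 = 36.3 L.
Isothermal: T stays 581 K; PV = const ⇒ V₂ = 250 L, P₂ = 29.8 kPa.
ΔU = 0 (ideal gas, T constant).
W = nRT ln(V₂/V₁) = 1.54×8.314×581×ln(6.88) = 14300 J.
Q = ΔU + W = 14300 J.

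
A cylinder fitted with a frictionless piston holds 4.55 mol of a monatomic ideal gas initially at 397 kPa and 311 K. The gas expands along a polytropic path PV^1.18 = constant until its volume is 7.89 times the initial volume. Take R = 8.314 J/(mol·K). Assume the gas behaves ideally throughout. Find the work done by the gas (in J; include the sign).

20300 J

V₁ = nRT₁/P₁ = 4.55×8.314×311/397 = 29.6 L.
Polytropic n=1.18: T₂ = T₁(V₁/V₂)^(n−1) = 311×(0.127)^0.18 = 214 K; P₂ = P₁(V₁/V₂)^n = 34.7 kPa.
W = (P₁V₁−P₂V₂)/(n−1) = (397×29.6−34.7×234)/0.18 = 20300 J.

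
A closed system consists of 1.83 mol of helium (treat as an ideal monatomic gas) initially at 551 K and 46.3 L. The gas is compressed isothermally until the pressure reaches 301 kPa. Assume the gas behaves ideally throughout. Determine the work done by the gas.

P₁ = nRT₁/V₁ = 1.83×8.314×551/46.3 = 181 kPa.
Isothermal: T stays 551 K; PV = const ⇒ V₂ = 27.9 L, P₂ = 301 kPa.
W = nRT ln(V₂/V₁) = 1.83×8.314×551×ln(0.602) = -4260 J.

-4260 J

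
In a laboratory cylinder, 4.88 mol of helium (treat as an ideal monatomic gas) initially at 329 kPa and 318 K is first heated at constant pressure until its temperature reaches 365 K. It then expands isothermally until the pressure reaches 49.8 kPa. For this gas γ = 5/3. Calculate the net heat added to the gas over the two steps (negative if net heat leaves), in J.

V₁ = nRT₁/P₁ = 4.88×8.314×318/329 = 39.2 L.
Step 1 — Isobaric: P stays 329 kPa; V/T = const ⇒ T₂ = 365 K, V₂ = 45.0 L.
W = PΔV = 329×(45.0−39.2) kPa·L = 1910 J.
ΔU = nCvΔT = 4.88×12.5×(365−318) = 2860 J.
Q = ΔU + W = nCpΔT = 4770 J.
State after step 1: P = 329 kPa, V = 45.0 L, T = 365 K.
Step 2 — Isothermal: T stays 365 K; PV = const ⇒ V₂ = 297 L, P₂ = 49.8 kPa.
ΔU = 0 (ideal gas, T constant).
W = nRT ln(V₂/V₁) = 4.88×8.314×365×ln(6.61) = 28000 J.
Q = ΔU + W = 28000 J.
Net over both steps: W = 29900 J, Q = 32700 J, ΔU = 2860 J.

32700 J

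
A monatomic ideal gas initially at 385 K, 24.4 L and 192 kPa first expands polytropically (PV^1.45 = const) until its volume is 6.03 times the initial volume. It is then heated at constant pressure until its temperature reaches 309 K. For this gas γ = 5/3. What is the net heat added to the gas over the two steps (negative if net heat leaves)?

6060 J

n = P₁V₁/(RT₁) = 192×24.4/(8.314×385) = 1.46 mol.
Step 1 — Polytropic n=1.45: T₂ = T₁(V₁/V₂)^(n−1) = 385×(0.166)^0.45 = 172 K; P₂ = P₁(V₁/V₂)^n = 14.2 kPa.
W = (P₁V₁−P₂V₂)/(n−1) = (192×24.4−14.2×147)/0.45 = 5770 J.
ΔU = nCvΔT = 1.46×12.5×(172−385) = -3900 J.
Q = ΔU + W = 1880 J.
State after step 1: P = 14.2 kPa, V = 147 L, T = 172 K.
Step 2 — Isobaric: P stays 14.2 kPa; V/T = const ⇒ T₂ = 309 K, V₂ = 265 L.
W = PΔV = 14.2×(265−147) kPa·L = 1670 J.
ΔU = nCvΔT = 1.46×12.5×(309−172) = 2510 J.
Q = ΔU + W = nCpΔT = 4180 J.
Net over both steps: W = 7450 J, Q = 6060 J, ΔU = -1390 J.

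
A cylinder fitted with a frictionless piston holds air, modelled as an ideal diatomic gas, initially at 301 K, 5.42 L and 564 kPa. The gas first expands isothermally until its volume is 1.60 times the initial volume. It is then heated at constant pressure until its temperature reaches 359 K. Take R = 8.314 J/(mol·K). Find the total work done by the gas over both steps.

2030 J

n = P₁V₁/(RT₁) = 564×5.42/(8.314×301) = 1.22 mol.
Step 1 — Isothermal: T stays 301 K; PV = const ⇒ V₂ = 8.67 L, P₂ = 352 kPa.
ΔU = 0 (ideal gas, T constant).
W = nRT ln(V₂/V₁) = 1.22×8.314×301×ln(1.60) = 1440 J.
Q = ΔU + W = 1440 J.
State after step 1: P = 352 kPa, V = 8.67 L, T = 301 K.
Step 2 — Isobaric: P stays 352 kPa; V/T = const ⇒ T₂ = 359 K, V₂ = 10.3 L.
W = PΔV = 352×(10.3−8.67) kPa·L = 589 J.
ΔU = nCvΔT = 1.22×20.8×(359−301) = 1470 J.
Q = ΔU + W = nCpΔT = 2060 J.
Net over both steps: W = 2030 J, Q = 3500 J, ΔU = 1470 J.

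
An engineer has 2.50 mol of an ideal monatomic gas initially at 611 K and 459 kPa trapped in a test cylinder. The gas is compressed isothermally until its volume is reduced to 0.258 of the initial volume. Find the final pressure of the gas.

1780 kPa

V₁ = nRT₁/P₁ = 2.50×8.314×611/459 = 27.7 L.
Isothermal: T stays 611 K; PV = const ⇒ V₂ = 7.14 L, P₂ = 1780 kPa.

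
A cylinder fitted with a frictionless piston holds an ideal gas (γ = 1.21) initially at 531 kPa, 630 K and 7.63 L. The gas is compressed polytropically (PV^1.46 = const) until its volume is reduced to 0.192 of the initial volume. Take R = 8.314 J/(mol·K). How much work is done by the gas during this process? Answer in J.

n = P₁V₁/(RT₁) = 531×7.63/(8.314×630) = 0.774 mol.
Polytropic n=1.46: T₂ = T₁(V₁/V₂)^(n−1) = 630×(5.21)^0.46 = 1350 K; P₂ = P₁(V₁/V₂)^n = 5910 kPa.
W = (P₁V₁−P₂V₂)/(n−1) = (531×7.63−5910×1.46)/0.46 = -10000 J.

-10000 J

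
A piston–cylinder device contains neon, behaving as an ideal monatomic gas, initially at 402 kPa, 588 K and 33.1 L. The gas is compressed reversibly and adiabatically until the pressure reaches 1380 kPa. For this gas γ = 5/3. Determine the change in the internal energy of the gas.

n = P₁V₁/(RT₁) = 402×33.1/(8.314×588) = 2.72 mol.
Adiabatic: T₂/T₁ = (P₂/P₁)^((γ−1)/γ) ⇒ T₂ = 588×(3.43)^0.400 = 963 K; V₂ = 15.8 L.
For an ideal gas ΔU = nCvΔT with Cv = (3/2)R = 12.5 J/(mol·K).
ΔU = 2.72×12.5×(963−588) = 12700 J.

12700 J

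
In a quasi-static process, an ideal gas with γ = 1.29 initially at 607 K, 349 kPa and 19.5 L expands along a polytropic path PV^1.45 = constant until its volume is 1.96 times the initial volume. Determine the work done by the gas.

3950 J

n = P₁V₁/(RT₁) = 349×19.5/(8.314×607) = 1.35 mol.
Polytropic n=1.45: T₂ = T₁(V₁/V₂)^(n−1) = 607×(0.510)^0.45 = 448 K; P₂ = P₁(V₁/V₂)^n = 132 kPa.
W = (P₁V₁−P₂V₂)/(n−1) = (349×19.5−132×38.2)/0.45 = 3950 J.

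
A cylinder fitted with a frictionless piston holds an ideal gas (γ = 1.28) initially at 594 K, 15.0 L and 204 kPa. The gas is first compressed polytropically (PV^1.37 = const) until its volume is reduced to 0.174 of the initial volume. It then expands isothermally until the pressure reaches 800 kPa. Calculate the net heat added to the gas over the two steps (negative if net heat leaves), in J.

8430 J

n = P₁V₁/(RT₁) = 204×15.0/(8.314×594) = 0.620 mol.
Step 1 — Polytropic n=1.37: T₂ = T₁(V₁/V₂)^(n−1) = 594×(5.75)^0.37 = 1130 K; P₂ = P₁(V₁/V₂)^n = 2240 kPa.
W = (P₁V₁−P₂V₂)/(n−1) = (204×15.0−2240×2.61)/0.37 = -7520 J.
ΔU = nCvΔT = 0.620×29.7×(1130−594) = 9940 J.
Q = ΔU + W = 2420 J.
State after step 1: P = 2240 kPa, V = 2.61 L, T = 1130 K.
Step 2 — Isothermal: T stays 1130 K; PV = const ⇒ V₂ = 7.31 L, P₂ = 800 kPa.
ΔU = 0 (ideal gas, T constant).
W = nRT ln(V₂/V₁) = 0.620×8.314×1130×ln(2.80) = 6010 J.
Q = ΔU + W = 6010 J.
Net over both steps: W = -1510 J, Q = 8430 J, ΔU = 9940 J.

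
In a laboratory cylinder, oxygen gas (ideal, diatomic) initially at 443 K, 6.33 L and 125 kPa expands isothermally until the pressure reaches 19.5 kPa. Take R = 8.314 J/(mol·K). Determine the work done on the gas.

n = P₁V₁/(RT₁) = 125×6.33/(8.314×443) = 0.215 mol.
Isothermal: T stays 443 K; PV = const ⇒ V₂ = 40.6 L, P₂ = 19.5 kPa.
W = nRT ln(V₂/V₁) = 0.215×8.314×443×ln(6.41) = 1470 J.
Work done on the gas = −W_by = -1470 J.

-1470 J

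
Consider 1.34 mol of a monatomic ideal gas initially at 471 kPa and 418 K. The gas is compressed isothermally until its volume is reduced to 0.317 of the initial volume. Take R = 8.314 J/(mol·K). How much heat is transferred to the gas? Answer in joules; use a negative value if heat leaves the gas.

-5350 J

V₁ = nRT₁/P₁ = 1.34×8.314×418/471 = 9.89 L.
Isothermal: T stays 418 K; PV = const ⇒ V₂ = 3.13 L, P₂ = 1490 kPa.
ΔU = 0 (ideal gas, T constant).
W = nRT ln(V₂/V₁) = 1.34×8.314×418×ln(0.317) = -5350 J.
Q = ΔU + W = -5350 J.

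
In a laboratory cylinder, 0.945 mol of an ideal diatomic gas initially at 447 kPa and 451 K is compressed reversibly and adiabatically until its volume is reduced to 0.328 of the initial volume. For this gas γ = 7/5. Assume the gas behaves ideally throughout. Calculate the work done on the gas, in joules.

4980 J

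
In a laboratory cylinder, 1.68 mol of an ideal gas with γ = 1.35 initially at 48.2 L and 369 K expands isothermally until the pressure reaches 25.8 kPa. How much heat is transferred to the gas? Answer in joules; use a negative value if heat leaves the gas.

7330 J

P₁ = nRT₁/V₁ = 1.68×8.314×369/48.2 = 107 kPa.
Isothermal: T stays 369 K; PV = const ⇒ V₂ = 200 L, P₂ = 25.8 kPa.
ΔU = 0 (ideal gas, T constant).
W = nRT ln(V₂/V₁) = 1.68×8.314×369×ln(4.14) = 7330 J.
Q = ΔU + W = 7330 J.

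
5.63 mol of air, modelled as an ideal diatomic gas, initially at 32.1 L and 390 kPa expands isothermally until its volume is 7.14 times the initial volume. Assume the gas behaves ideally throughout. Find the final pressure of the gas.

54.6 kPa

T₁ = P₁V₁/(nR) = 390×32.1/(5.63×8.314) = 267 K.
Isothermal: T stays 267 K; PV = const ⇒ V₂ = 229 L, P₂ = 54.6 kPa.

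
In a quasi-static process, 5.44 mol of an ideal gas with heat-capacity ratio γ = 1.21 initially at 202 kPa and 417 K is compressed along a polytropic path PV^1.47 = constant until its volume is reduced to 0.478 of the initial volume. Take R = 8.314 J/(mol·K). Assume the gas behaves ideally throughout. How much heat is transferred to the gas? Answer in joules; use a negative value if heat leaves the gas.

20600 J

V₁ = nRT₁/P₁ = 5.44×8.314×417/202 = 93.4 L.
Polytropic n=1.47: T₂ = T₁(V₁/V₂)^(n−1) = 417×(2.09)^0.47 = 590 K; P₂ = P₁(V₁/V₂)^n = 598 kPa.
W = (P₁V₁−P₂V₂)/(n−1) = (202×93.4−598×44.6)/0.47 = -16600 J.
ΔU = nCvΔT = 5.44×39.6×(590−417) = 37200 J.
Q = ΔU + W = 20600 J.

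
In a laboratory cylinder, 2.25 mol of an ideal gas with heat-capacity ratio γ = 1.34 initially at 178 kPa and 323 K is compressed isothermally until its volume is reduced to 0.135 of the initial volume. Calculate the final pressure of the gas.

1320 kPa

V₁ = nRT₁/P₁ = 2.25×8.314×323/178 = 33.9 L.
Isothermal: T stays 323 K; PV = const ⇒ V₂ = 4.58 L, P₂ = 1320 kPa.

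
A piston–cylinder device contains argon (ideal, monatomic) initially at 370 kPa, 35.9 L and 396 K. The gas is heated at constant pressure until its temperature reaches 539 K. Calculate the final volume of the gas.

48.9 L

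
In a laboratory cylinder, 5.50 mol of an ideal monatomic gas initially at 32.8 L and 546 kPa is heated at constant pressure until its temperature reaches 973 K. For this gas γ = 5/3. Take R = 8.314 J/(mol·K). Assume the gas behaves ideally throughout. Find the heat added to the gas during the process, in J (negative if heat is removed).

66500 J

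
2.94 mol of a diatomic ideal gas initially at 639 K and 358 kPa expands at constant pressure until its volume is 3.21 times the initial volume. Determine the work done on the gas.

V₁ = nRT₁/P₁ = 2.94×8.314×639/358 = 43.6 L.
Isobaric: P stays 358 kPa; V/T = const ⇒ T₂ = 2050 K, V₂ = 140 L.
W = PΔV = 358×(140−43.6) kPa·L = 34500 J.
Work done on the gas = −W_by = -34500 J.

-34500 J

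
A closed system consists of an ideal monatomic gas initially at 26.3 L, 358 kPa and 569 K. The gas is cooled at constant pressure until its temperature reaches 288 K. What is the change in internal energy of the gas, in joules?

n = P₁V₁/(RT₁) = 358×26.3/(8.314×569) = 1.99 mol.
Isobaric: P stays 358 kPa; V/T = const ⇒ T₂ = 288 K, V₂ = 13.3 L.
For an ideal gas ΔU = nCvΔT with Cv = (3/2)R = 12.5 J/(mol·K).
ΔU = 1.99×12.5×(288−569) = -6970 J.

-6970 J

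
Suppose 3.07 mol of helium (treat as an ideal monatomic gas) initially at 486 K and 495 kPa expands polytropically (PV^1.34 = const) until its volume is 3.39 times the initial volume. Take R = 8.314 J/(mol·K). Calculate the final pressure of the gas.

V₁ = nRT₁/P₁ = 3.07×8.314×486/495 = 25.1 L.
Polytropic n=1.34: T₂ = T₁(V₁/V₂)^(n−1) = 486×(0.295)^0.34 = 321 K; P₂ = P₁(V₁/V₂)^n = 96.4 kPa.

96.4 kPa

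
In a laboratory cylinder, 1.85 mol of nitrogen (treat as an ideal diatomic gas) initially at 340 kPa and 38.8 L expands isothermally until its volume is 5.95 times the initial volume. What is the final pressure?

T₁ = P₁V₁/(nR) = 340×38.8/(1.85×8.314) = 858 K.
Isothermal: T stays 858 K; PV = const ⇒ V₂ = 231 L, P₂ = 57.1 kPa.

57.1 kPa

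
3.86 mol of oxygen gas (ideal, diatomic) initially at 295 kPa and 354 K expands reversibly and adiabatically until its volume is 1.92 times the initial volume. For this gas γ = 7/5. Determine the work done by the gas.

V₁ = nRT₁/P₁ = 3.86×8.314×354/295 = 38.5 L.
Adiabatic: TV^(γ−1) = const ⇒ T₂ = 354×(0.521)^0.400 = 273 K; PV^γ = const ⇒ P₂ = 118 kPa.
ΔU = nCvΔT = 3.86×20.8×(273−354) = -6520 J.
Q = 0 for an adiabatic process, so W = −ΔU = 6520 J.

6520 J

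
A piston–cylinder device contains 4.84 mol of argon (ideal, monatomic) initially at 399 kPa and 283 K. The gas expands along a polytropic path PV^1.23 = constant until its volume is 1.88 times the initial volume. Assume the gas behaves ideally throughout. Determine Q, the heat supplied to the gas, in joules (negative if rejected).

V₁ = nRT₁/P₁ = 4.84×8.314×283/399 = 28.5 L.
Polytropic n=1.23: T₂ = T₁(V₁/V₂)^(n−1) = 283×(0.532)^0.23 = 245 K; P₂ = P₁(V₁/V₂)^n = 184 kPa.
W = (P₁V₁−P₂V₂)/(n−1) = (399×28.5−184×53.7)/0.23 = 6690 J.
ΔU = nCvΔT = 4.84×12.5×(245−283) = -2310 J.
Q = ΔU + W = 4380 J.

4380 J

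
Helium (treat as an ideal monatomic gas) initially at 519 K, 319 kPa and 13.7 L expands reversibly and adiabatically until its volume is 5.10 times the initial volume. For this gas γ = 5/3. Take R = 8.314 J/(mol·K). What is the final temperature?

175 K

Adiabatic: TV^(γ−1) = const ⇒ T₂ = 519×(0.196)^0.667 = 175 K; PV^γ = const ⇒ P₂ = 21.1 kPa.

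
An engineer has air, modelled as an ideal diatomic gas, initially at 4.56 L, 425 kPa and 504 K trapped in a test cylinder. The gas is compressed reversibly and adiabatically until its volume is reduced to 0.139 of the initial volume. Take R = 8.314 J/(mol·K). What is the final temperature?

Adiabatic: TV^(γ−1) = const ⇒ T₂ = 504×(7.19)^0.400 = 1110 K; PV^γ = const ⇒ P₂ = 6730 kPa.

1110 K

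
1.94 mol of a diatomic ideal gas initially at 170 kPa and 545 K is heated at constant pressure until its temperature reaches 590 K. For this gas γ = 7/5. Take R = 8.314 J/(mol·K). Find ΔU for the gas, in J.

V₁ = nRT₁/P₁ = 1.94×8.314×545/170 = 51.7 L.
Isobaric: P stays 170 kPa; V/T = const ⇒ T₂ = 590 K, V₂ = 56.0 L.
For an ideal gas ΔU = nCvΔT with Cv = (5/2)R = 20.8 J/(mol·K).
ΔU = 1.94×20.8×(590−545) = 1810 J.

1810 J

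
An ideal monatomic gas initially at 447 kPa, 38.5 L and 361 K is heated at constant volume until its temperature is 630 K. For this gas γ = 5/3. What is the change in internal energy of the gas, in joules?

19200 J

n = P₁V₁/(RT₁) = 447×38.5/(8.314×361) = 5.73 mol.
Isochoric: V stays 38.5 L; P/T = const ⇒ T₂ = 630 K, P₂ = 780 kPa.
For an ideal gas ΔU = nCvΔT with Cv = (3/2)R = 12.5 J/(mol·K).
ΔU = 5.73×12.5×(630−361) = 19200 J.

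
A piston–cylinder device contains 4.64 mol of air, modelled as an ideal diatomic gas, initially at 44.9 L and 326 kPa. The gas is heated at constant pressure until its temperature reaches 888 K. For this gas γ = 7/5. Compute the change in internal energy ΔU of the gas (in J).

T₁ = P₁V₁/(nR) = 326×44.9/(4.64×8.314) = 379 K.
Isobaric: P stays 326 kPa; V/T = const ⇒ T₂ = 888 K, V₂ = 105 L.
For an ideal gas ΔU = nCvΔT with Cv = (5/2)R = 20.8 J/(mol·K).
ΔU = 4.64×20.8×(888−379) = 49000 J.

49000 J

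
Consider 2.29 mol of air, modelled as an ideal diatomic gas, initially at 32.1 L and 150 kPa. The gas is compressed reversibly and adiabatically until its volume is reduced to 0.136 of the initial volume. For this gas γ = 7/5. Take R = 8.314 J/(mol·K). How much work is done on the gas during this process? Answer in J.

T₁ = P₁V₁/(nR) = 150×32.1/(2.29×8.314) = 253 K.
Adiabatic: TV^(γ−1) = const ⇒ T₂ = 253×(7.35)^0.400 = 562 K; PV^γ = const ⇒ P₂ = 2450 kPa.
ΔU = nCvΔT = 2.29×20.8×(562−253) = 14700 J.
Q = 0 for an adiabatic process, so W = −ΔU = -14700 J.
Work done on the gas = −W_by = 14700 J.

14700 J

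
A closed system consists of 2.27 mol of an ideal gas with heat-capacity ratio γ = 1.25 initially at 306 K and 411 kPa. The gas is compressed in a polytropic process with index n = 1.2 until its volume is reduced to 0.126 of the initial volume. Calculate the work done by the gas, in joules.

-14800 J

V₁ = nRT₁/P₁ = 2.27×8.314×306/411 = 14.1 L.
Polytropic n=1.2: T₂ = T₁(V₁/V₂)^(n−1) = 306×(7.94)^0.20 = 463 K; P₂ = P₁(V₁/V₂)^n = 4940 kPa.
W = (P₁V₁−P₂V₂)/(n−1) = (411×14.1−4940×1.77)/0.20 = -14800 J.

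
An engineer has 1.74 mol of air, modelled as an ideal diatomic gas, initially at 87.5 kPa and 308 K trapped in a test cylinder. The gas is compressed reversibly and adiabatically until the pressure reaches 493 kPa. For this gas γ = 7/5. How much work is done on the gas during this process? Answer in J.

7120 J

V₁ = nRT₁/P₁ = 1.74×8.314×308/87.5 = 50.9 L.
Adiabatic: T₂/T₁ = (P₂/P₁)^((γ−1)/γ) ⇒ T₂ = 308×(5.63)^0.286 = 505 K; V₂ = 14.8 L.
ΔU = nCvΔT = 1.74×20.8×(505−308) = 7120 J.
Q = 0 for an adiabatic process, so W = −ΔU = -7120 J.
Work done on the gas = −W_by = 7120 J.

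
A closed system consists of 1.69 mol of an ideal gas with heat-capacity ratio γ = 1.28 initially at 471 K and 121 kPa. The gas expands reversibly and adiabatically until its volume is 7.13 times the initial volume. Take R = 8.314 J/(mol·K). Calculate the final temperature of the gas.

V₁ = nRT₁/P₁ = 1.69×8.314×471/121 = 54.7 L.
Adiabatic: TV^(γ−1) = const ⇒ T₂ = 471×(0.140)^0.280 = 272 K; PV^γ = const ⇒ P₂ = 9.79 kPa.

272 K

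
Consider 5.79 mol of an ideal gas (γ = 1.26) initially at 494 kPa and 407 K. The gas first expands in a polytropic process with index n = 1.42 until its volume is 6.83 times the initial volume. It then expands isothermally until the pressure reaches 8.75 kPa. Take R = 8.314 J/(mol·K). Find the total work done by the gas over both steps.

37200 J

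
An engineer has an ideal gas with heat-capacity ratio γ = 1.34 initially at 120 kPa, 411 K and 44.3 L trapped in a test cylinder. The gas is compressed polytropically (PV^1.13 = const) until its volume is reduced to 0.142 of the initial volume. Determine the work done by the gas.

-11800 J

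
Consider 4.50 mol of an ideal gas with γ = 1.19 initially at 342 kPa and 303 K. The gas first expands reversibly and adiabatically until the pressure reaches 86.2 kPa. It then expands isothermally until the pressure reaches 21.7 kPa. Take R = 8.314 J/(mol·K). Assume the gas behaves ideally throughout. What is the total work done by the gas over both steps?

24300 J

V₁ = nRT₁/P₁ = 4.50×8.314×303/342 = 33.1 L.
Step 1 — Adiabatic: T₂/T₁ = (P₂/P₁)^((γ−1)/γ) ⇒ T₂ = 303×(0.252)^0.160 = 243 K; V₂ = 106 L.
ΔU = nCvΔT = 4.50×43.8×(243−303) = -11800 J.
Q = 0 for an adiabatic process, so W = −ΔU = 11800 J.
State after step 1: P = 86.2 kPa, V = 106 L, T = 243 K.
Step 2 — Isothermal: T stays 243 K; PV = const ⇒ V₂ = 419 L, P₂ = 21.7 kPa.
ΔU = 0 (ideal gas, T constant).
W = nRT ln(V₂/V₁) = 4.50×8.314×243×ln(3.97) = 12500 J.
Q = ΔU + W = 12500 J.
Net over both steps: W = 24300 J, Q = 12500 J, ΔU = -11800 J.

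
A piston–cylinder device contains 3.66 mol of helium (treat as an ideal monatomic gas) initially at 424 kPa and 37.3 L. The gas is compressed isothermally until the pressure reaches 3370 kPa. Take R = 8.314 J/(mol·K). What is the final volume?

4.69 L

T₁ = P₁V₁/(nR) = 424×37.3/(3.66×8.314) = 520 K.
Isothermal: T stays 520 K; PV = const ⇒ V₂ = 4.69 L, P₂ = 3370 kPa.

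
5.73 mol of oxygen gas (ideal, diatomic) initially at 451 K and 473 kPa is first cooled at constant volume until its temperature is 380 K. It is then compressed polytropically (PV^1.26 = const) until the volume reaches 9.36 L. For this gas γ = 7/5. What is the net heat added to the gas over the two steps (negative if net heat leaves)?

-20800 J

V₁ = nRT₁/P₁ = 5.73×8.314×451/473 = 45.4 L.
Step 1 — Isochoric: V stays 45.4 L; P/T = const ⇒ T₂ = 380 K, P₂ = 399 kPa.
W = 0 (no volume change).
ΔU = nCvΔT = 5.73×20.8×(380−451) = -8460 J.
Q = ΔU = -8460 J.
State after step 1: P = 399 kPa, V = 45.4 L, T = 380 K.
Step 2 — Polytropic n=1.26: T₂ = T₁(V₁/V₂)^(n−1) = 380×(4.85)^0.26 = 573 K; P₂ = P₁(V₁/V₂)^n = 2920 kPa.
W = (P₁V₁−P₂V₂)/(n−1) = (399×45.4−2920×9.36)/0.26 = -35400 J.
ΔU = nCvΔT = 5.73×20.8×(573−380) = 23000 J.
Q = ΔU + W = -12400 J.
Net over both steps: W = -35400 J, Q = -20800 J, ΔU = 14500 J.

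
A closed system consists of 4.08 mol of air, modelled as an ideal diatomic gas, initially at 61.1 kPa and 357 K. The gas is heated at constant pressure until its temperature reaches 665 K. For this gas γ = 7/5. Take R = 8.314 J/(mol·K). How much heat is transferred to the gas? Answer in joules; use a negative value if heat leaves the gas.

V₁ = nRT₁/P₁ = 4.08×8.314×357/61.1 = 198 L.
Isobaric: P stays 61.1 kPa; V/T = const ⇒ T₂ = 665 K, V₂ = 369 L.
W = PΔV = 61.1×(369−198) kPa·L = 10400 J.
ΔU = nCvΔT = 4.08×20.8×(665−357) = 26100 J.
Q = ΔU + W = nCpΔT = 36600 J.

36600 J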